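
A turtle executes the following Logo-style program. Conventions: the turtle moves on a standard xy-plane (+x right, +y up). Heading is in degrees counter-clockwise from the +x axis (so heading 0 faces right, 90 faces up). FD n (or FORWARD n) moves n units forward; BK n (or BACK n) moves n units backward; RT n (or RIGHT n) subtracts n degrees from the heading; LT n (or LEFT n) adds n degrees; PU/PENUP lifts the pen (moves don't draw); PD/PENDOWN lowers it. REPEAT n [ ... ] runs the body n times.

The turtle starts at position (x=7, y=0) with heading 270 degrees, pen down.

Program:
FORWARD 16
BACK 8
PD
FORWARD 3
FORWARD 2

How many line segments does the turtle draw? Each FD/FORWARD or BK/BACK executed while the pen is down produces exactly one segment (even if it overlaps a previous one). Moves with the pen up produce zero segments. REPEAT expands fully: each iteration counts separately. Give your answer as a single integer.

Executing turtle program step by step:
Start: pos=(7,0), heading=270, pen down
FD 16: (7,0) -> (7,-16) [heading=270, draw]
BK 8: (7,-16) -> (7,-8) [heading=270, draw]
PD: pen down
FD 3: (7,-8) -> (7,-11) [heading=270, draw]
FD 2: (7,-11) -> (7,-13) [heading=270, draw]
Final: pos=(7,-13), heading=270, 4 segment(s) drawn
Segments drawn: 4

Answer: 4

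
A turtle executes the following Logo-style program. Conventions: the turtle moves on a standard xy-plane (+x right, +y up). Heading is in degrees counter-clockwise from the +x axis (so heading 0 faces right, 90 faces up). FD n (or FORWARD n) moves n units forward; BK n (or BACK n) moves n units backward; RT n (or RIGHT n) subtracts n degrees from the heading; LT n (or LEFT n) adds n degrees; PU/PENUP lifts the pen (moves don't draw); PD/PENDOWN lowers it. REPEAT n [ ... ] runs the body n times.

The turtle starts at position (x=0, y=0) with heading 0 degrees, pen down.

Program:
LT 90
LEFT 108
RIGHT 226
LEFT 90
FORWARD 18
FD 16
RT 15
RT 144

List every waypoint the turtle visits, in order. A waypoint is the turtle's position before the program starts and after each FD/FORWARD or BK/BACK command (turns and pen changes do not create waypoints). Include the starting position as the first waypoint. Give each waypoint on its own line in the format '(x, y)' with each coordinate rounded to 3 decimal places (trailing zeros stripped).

Answer: (0, 0)
(8.45, 15.893)
(15.962, 30.02)

Derivation:
Executing turtle program step by step:
Start: pos=(0,0), heading=0, pen down
LT 90: heading 0 -> 90
LT 108: heading 90 -> 198
RT 226: heading 198 -> 332
LT 90: heading 332 -> 62
FD 18: (0,0) -> (8.45,15.893) [heading=62, draw]
FD 16: (8.45,15.893) -> (15.962,30.02) [heading=62, draw]
RT 15: heading 62 -> 47
RT 144: heading 47 -> 263
Final: pos=(15.962,30.02), heading=263, 2 segment(s) drawn
Waypoints (3 total):
(0, 0)
(8.45, 15.893)
(15.962, 30.02)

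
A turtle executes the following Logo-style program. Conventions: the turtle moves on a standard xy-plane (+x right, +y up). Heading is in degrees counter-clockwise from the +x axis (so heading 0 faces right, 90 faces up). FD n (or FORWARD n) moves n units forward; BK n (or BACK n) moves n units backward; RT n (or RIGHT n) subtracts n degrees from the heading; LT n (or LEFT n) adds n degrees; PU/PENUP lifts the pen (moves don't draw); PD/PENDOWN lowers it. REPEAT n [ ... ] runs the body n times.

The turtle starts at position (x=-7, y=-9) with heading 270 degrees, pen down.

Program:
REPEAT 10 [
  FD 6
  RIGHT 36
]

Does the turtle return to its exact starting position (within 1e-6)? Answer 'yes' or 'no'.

Executing turtle program step by step:
Start: pos=(-7,-9), heading=270, pen down
REPEAT 10 [
  -- iteration 1/10 --
  FD 6: (-7,-9) -> (-7,-15) [heading=270, draw]
  RT 36: heading 270 -> 234
  -- iteration 2/10 --
  FD 6: (-7,-15) -> (-10.527,-19.854) [heading=234, draw]
  RT 36: heading 234 -> 198
  -- iteration 3/10 --
  FD 6: (-10.527,-19.854) -> (-16.233,-21.708) [heading=198, draw]
  RT 36: heading 198 -> 162
  -- iteration 4/10 --
  FD 6: (-16.233,-21.708) -> (-21.939,-19.854) [heading=162, draw]
  RT 36: heading 162 -> 126
  -- iteration 5/10 --
  FD 6: (-21.939,-19.854) -> (-25.466,-15) [heading=126, draw]
  RT 36: heading 126 -> 90
  -- iteration 6/10 --
  FD 6: (-25.466,-15) -> (-25.466,-9) [heading=90, draw]
  RT 36: heading 90 -> 54
  -- iteration 7/10 --
  FD 6: (-25.466,-9) -> (-21.939,-4.146) [heading=54, draw]
  RT 36: heading 54 -> 18
  -- iteration 8/10 --
  FD 6: (-21.939,-4.146) -> (-16.233,-2.292) [heading=18, draw]
  RT 36: heading 18 -> 342
  -- iteration 9/10 --
  FD 6: (-16.233,-2.292) -> (-10.527,-4.146) [heading=342, draw]
  RT 36: heading 342 -> 306
  -- iteration 10/10 --
  FD 6: (-10.527,-4.146) -> (-7,-9) [heading=306, draw]
  RT 36: heading 306 -> 270
]
Final: pos=(-7,-9), heading=270, 10 segment(s) drawn

Start position: (-7, -9)
Final position: (-7, -9)
Distance = 0; < 1e-6 -> CLOSED

Answer: yes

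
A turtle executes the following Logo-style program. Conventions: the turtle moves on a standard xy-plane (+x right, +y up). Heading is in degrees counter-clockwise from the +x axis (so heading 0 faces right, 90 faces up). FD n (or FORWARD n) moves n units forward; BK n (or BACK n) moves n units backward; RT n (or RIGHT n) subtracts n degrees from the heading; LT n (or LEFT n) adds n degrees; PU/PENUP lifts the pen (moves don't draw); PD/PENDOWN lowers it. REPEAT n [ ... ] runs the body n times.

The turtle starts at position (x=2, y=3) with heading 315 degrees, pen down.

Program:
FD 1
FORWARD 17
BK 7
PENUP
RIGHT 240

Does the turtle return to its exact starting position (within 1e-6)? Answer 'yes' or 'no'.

Answer: no

Derivation:
Executing turtle program step by step:
Start: pos=(2,3), heading=315, pen down
FD 1: (2,3) -> (2.707,2.293) [heading=315, draw]
FD 17: (2.707,2.293) -> (14.728,-9.728) [heading=315, draw]
BK 7: (14.728,-9.728) -> (9.778,-4.778) [heading=315, draw]
PU: pen up
RT 240: heading 315 -> 75
Final: pos=(9.778,-4.778), heading=75, 3 segment(s) drawn

Start position: (2, 3)
Final position: (9.778, -4.778)
Distance = 11; >= 1e-6 -> NOT closed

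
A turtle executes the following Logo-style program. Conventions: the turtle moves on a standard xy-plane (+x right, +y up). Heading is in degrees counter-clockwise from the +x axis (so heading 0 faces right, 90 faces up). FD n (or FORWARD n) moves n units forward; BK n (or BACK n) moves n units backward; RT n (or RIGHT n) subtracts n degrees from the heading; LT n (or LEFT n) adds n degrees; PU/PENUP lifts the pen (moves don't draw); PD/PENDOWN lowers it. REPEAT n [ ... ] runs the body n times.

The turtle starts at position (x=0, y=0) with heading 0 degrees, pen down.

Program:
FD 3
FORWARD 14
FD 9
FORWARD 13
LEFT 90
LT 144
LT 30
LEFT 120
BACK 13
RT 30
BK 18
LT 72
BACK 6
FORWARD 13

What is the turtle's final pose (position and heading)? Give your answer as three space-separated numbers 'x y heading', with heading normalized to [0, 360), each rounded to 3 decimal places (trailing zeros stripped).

Executing turtle program step by step:
Start: pos=(0,0), heading=0, pen down
FD 3: (0,0) -> (3,0) [heading=0, draw]
FD 14: (3,0) -> (17,0) [heading=0, draw]
FD 9: (17,0) -> (26,0) [heading=0, draw]
FD 13: (26,0) -> (39,0) [heading=0, draw]
LT 90: heading 0 -> 90
LT 144: heading 90 -> 234
LT 30: heading 234 -> 264
LT 120: heading 264 -> 24
BK 13: (39,0) -> (27.124,-5.288) [heading=24, draw]
RT 30: heading 24 -> 354
BK 18: (27.124,-5.288) -> (9.223,-3.406) [heading=354, draw]
LT 72: heading 354 -> 66
BK 6: (9.223,-3.406) -> (6.782,-8.887) [heading=66, draw]
FD 13: (6.782,-8.887) -> (12.07,2.989) [heading=66, draw]
Final: pos=(12.07,2.989), heading=66, 8 segment(s) drawn

Answer: 12.07 2.989 66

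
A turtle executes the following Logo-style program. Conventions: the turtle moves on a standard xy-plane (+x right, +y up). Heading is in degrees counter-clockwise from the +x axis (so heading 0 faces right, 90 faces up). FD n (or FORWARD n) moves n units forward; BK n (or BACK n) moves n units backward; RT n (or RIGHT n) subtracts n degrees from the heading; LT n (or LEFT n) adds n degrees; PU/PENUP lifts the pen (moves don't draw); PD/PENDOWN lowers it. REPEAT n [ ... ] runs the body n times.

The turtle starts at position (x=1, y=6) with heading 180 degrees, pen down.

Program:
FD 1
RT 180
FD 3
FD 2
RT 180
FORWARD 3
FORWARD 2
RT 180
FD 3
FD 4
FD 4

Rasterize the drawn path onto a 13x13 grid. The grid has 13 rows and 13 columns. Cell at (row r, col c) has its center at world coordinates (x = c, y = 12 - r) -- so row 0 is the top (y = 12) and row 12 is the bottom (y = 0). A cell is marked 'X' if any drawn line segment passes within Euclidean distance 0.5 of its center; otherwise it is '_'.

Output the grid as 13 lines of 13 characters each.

Answer: _____________
_____________
_____________
_____________
_____________
_____________
XXXXXXXXXXXX_
_____________
_____________
_____________
_____________
_____________
_____________

Derivation:
Segment 0: (1,6) -> (0,6)
Segment 1: (0,6) -> (3,6)
Segment 2: (3,6) -> (5,6)
Segment 3: (5,6) -> (2,6)
Segment 4: (2,6) -> (0,6)
Segment 5: (0,6) -> (3,6)
Segment 6: (3,6) -> (7,6)
Segment 7: (7,6) -> (11,6)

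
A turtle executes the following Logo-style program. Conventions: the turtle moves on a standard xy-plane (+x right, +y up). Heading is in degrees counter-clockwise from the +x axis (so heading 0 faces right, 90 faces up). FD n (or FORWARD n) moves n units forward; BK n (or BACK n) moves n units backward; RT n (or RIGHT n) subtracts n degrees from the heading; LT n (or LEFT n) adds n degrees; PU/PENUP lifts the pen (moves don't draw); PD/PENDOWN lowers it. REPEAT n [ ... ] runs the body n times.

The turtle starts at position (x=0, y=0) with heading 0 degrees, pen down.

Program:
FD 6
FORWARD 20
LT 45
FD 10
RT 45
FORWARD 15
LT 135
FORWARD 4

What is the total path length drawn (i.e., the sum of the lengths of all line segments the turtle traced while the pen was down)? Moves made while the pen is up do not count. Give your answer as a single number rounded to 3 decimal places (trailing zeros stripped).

Answer: 55

Derivation:
Executing turtle program step by step:
Start: pos=(0,0), heading=0, pen down
FD 6: (0,0) -> (6,0) [heading=0, draw]
FD 20: (6,0) -> (26,0) [heading=0, draw]
LT 45: heading 0 -> 45
FD 10: (26,0) -> (33.071,7.071) [heading=45, draw]
RT 45: heading 45 -> 0
FD 15: (33.071,7.071) -> (48.071,7.071) [heading=0, draw]
LT 135: heading 0 -> 135
FD 4: (48.071,7.071) -> (45.243,9.899) [heading=135, draw]
Final: pos=(45.243,9.899), heading=135, 5 segment(s) drawn

Segment lengths:
  seg 1: (0,0) -> (6,0), length = 6
  seg 2: (6,0) -> (26,0), length = 20
  seg 3: (26,0) -> (33.071,7.071), length = 10
  seg 4: (33.071,7.071) -> (48.071,7.071), length = 15
  seg 5: (48.071,7.071) -> (45.243,9.899), length = 4
Total = 55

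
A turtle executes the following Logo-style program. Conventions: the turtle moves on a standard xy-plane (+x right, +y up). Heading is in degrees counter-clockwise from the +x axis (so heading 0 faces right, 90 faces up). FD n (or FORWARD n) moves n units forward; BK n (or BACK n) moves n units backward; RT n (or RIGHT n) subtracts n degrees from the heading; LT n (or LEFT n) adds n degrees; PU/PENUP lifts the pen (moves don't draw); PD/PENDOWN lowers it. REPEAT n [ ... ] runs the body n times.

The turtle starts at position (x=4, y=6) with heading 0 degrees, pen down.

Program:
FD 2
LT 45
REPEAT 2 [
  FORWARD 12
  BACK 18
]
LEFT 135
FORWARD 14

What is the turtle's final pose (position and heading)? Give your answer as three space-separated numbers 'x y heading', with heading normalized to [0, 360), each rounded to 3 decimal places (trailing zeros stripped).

Executing turtle program step by step:
Start: pos=(4,6), heading=0, pen down
FD 2: (4,6) -> (6,6) [heading=0, draw]
LT 45: heading 0 -> 45
REPEAT 2 [
  -- iteration 1/2 --
  FD 12: (6,6) -> (14.485,14.485) [heading=45, draw]
  BK 18: (14.485,14.485) -> (1.757,1.757) [heading=45, draw]
  -- iteration 2/2 --
  FD 12: (1.757,1.757) -> (10.243,10.243) [heading=45, draw]
  BK 18: (10.243,10.243) -> (-2.485,-2.485) [heading=45, draw]
]
LT 135: heading 45 -> 180
FD 14: (-2.485,-2.485) -> (-16.485,-2.485) [heading=180, draw]
Final: pos=(-16.485,-2.485), heading=180, 6 segment(s) drawn

Answer: -16.485 -2.485 180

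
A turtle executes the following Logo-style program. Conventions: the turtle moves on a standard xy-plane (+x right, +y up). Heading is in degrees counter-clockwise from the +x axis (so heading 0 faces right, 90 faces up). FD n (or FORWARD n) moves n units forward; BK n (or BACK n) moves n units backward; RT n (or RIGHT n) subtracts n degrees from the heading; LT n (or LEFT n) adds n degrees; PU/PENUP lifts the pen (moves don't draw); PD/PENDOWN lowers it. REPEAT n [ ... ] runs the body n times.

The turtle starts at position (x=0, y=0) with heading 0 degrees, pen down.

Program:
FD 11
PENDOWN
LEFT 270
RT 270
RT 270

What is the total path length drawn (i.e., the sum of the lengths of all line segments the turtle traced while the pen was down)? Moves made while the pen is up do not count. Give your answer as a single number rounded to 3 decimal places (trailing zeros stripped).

Answer: 11

Derivation:
Executing turtle program step by step:
Start: pos=(0,0), heading=0, pen down
FD 11: (0,0) -> (11,0) [heading=0, draw]
PD: pen down
LT 270: heading 0 -> 270
RT 270: heading 270 -> 0
RT 270: heading 0 -> 90
Final: pos=(11,0), heading=90, 1 segment(s) drawn

Segment lengths:
  seg 1: (0,0) -> (11,0), length = 11
Total = 11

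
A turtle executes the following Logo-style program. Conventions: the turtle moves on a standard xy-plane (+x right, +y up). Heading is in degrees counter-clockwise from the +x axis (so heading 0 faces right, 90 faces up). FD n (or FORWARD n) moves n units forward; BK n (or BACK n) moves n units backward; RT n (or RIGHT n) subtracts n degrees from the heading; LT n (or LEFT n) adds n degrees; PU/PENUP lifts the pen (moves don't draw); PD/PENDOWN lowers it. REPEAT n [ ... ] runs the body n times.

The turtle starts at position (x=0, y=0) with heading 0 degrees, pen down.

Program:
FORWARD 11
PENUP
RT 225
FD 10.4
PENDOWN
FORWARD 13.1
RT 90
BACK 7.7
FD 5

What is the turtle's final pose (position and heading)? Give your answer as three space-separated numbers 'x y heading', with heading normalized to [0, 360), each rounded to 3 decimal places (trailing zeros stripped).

Executing turtle program step by step:
Start: pos=(0,0), heading=0, pen down
FD 11: (0,0) -> (11,0) [heading=0, draw]
PU: pen up
RT 225: heading 0 -> 135
FD 10.4: (11,0) -> (3.646,7.354) [heading=135, move]
PD: pen down
FD 13.1: (3.646,7.354) -> (-5.617,16.617) [heading=135, draw]
RT 90: heading 135 -> 45
BK 7.7: (-5.617,16.617) -> (-11.062,11.172) [heading=45, draw]
FD 5: (-11.062,11.172) -> (-7.526,14.708) [heading=45, draw]
Final: pos=(-7.526,14.708), heading=45, 4 segment(s) drawn

Answer: -7.526 14.708 45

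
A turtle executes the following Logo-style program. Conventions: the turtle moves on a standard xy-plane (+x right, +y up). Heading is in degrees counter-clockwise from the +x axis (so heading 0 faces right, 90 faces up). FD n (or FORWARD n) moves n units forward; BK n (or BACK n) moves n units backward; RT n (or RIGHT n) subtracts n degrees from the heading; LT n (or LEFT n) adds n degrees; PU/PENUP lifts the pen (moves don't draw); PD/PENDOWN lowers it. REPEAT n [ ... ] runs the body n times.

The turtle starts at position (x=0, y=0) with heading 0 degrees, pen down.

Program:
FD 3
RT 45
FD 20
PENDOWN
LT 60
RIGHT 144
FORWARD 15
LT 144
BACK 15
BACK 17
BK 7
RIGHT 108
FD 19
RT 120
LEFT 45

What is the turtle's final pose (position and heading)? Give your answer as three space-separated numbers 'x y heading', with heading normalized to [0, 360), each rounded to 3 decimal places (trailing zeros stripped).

Executing turtle program step by step:
Start: pos=(0,0), heading=0, pen down
FD 3: (0,0) -> (3,0) [heading=0, draw]
RT 45: heading 0 -> 315
FD 20: (3,0) -> (17.142,-14.142) [heading=315, draw]
PD: pen down
LT 60: heading 315 -> 15
RT 144: heading 15 -> 231
FD 15: (17.142,-14.142) -> (7.702,-25.799) [heading=231, draw]
LT 144: heading 231 -> 15
BK 15: (7.702,-25.799) -> (-6.787,-29.682) [heading=15, draw]
BK 17: (-6.787,-29.682) -> (-23.207,-34.082) [heading=15, draw]
BK 7: (-23.207,-34.082) -> (-29.969,-35.893) [heading=15, draw]
RT 108: heading 15 -> 267
FD 19: (-29.969,-35.893) -> (-30.963,-54.867) [heading=267, draw]
RT 120: heading 267 -> 147
LT 45: heading 147 -> 192
Final: pos=(-30.963,-54.867), heading=192, 7 segment(s) drawn

Answer: -30.963 -54.867 192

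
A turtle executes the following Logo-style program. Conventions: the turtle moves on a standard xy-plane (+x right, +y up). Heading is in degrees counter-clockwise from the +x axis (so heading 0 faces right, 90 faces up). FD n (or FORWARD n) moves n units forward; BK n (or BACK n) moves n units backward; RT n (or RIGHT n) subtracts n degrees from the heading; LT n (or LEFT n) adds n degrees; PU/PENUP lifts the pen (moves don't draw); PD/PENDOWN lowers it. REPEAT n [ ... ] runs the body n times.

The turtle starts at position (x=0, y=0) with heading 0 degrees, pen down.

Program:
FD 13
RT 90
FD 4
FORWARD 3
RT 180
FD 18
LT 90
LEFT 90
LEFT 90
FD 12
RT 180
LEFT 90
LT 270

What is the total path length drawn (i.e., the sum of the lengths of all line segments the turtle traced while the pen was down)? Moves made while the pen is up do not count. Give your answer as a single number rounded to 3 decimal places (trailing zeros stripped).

Executing turtle program step by step:
Start: pos=(0,0), heading=0, pen down
FD 13: (0,0) -> (13,0) [heading=0, draw]
RT 90: heading 0 -> 270
FD 4: (13,0) -> (13,-4) [heading=270, draw]
FD 3: (13,-4) -> (13,-7) [heading=270, draw]
RT 180: heading 270 -> 90
FD 18: (13,-7) -> (13,11) [heading=90, draw]
LT 90: heading 90 -> 180
LT 90: heading 180 -> 270
LT 90: heading 270 -> 0
FD 12: (13,11) -> (25,11) [heading=0, draw]
RT 180: heading 0 -> 180
LT 90: heading 180 -> 270
LT 270: heading 270 -> 180
Final: pos=(25,11), heading=180, 5 segment(s) drawn

Segment lengths:
  seg 1: (0,0) -> (13,0), length = 13
  seg 2: (13,0) -> (13,-4), length = 4
  seg 3: (13,-4) -> (13,-7), length = 3
  seg 4: (13,-7) -> (13,11), length = 18
  seg 5: (13,11) -> (25,11), length = 12
Total = 50

Answer: 50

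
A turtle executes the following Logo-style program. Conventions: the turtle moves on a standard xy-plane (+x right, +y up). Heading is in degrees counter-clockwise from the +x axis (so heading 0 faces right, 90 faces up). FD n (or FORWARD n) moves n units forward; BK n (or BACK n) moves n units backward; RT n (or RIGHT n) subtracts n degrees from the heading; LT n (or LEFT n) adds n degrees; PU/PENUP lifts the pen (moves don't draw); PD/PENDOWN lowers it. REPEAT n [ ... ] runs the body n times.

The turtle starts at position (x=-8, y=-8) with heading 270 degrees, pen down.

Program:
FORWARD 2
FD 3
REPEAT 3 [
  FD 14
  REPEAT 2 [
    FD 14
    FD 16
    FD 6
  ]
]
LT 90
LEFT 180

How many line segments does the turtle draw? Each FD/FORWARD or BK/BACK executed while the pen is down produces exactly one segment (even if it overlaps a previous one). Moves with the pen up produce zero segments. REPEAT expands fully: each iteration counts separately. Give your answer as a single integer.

Answer: 23

Derivation:
Executing turtle program step by step:
Start: pos=(-8,-8), heading=270, pen down
FD 2: (-8,-8) -> (-8,-10) [heading=270, draw]
FD 3: (-8,-10) -> (-8,-13) [heading=270, draw]
REPEAT 3 [
  -- iteration 1/3 --
  FD 14: (-8,-13) -> (-8,-27) [heading=270, draw]
  REPEAT 2 [
    -- iteration 1/2 --
    FD 14: (-8,-27) -> (-8,-41) [heading=270, draw]
    FD 16: (-8,-41) -> (-8,-57) [heading=270, draw]
    FD 6: (-8,-57) -> (-8,-63) [heading=270, draw]
    -- iteration 2/2 --
    FD 14: (-8,-63) -> (-8,-77) [heading=270, draw]
    FD 16: (-8,-77) -> (-8,-93) [heading=270, draw]
    FD 6: (-8,-93) -> (-8,-99) [heading=270, draw]
  ]
  -- iteration 2/3 --
  FD 14: (-8,-99) -> (-8,-113) [heading=270, draw]
  REPEAT 2 [
    -- iteration 1/2 --
    FD 14: (-8,-113) -> (-8,-127) [heading=270, draw]
    FD 16: (-8,-127) -> (-8,-143) [heading=270, draw]
    FD 6: (-8,-143) -> (-8,-149) [heading=270, draw]
    -- iteration 2/2 --
    FD 14: (-8,-149) -> (-8,-163) [heading=270, draw]
    FD 16: (-8,-163) -> (-8,-179) [heading=270, draw]
    FD 6: (-8,-179) -> (-8,-185) [heading=270, draw]
  ]
  -- iteration 3/3 --
  FD 14: (-8,-185) -> (-8,-199) [heading=270, draw]
  REPEAT 2 [
    -- iteration 1/2 --
    FD 14: (-8,-199) -> (-8,-213) [heading=270, draw]
    FD 16: (-8,-213) -> (-8,-229) [heading=270, draw]
    FD 6: (-8,-229) -> (-8,-235) [heading=270, draw]
    -- iteration 2/2 --
    FD 14: (-8,-235) -> (-8,-249) [heading=270, draw]
    FD 16: (-8,-249) -> (-8,-265) [heading=270, draw]
    FD 6: (-8,-265) -> (-8,-271) [heading=270, draw]
  ]
]
LT 90: heading 270 -> 0
LT 180: heading 0 -> 180
Final: pos=(-8,-271), heading=180, 23 segment(s) drawn
Segments drawn: 23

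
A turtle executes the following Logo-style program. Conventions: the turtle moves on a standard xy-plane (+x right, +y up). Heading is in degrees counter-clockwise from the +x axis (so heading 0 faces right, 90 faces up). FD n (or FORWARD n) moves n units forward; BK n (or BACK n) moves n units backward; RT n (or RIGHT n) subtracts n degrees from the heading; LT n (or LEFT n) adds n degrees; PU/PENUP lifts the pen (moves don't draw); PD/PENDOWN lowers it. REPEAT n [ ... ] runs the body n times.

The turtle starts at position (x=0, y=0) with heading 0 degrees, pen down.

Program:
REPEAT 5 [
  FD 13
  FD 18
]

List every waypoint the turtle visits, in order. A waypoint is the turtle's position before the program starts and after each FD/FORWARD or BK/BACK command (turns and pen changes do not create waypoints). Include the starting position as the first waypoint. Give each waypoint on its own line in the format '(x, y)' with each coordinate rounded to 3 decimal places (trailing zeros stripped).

Executing turtle program step by step:
Start: pos=(0,0), heading=0, pen down
REPEAT 5 [
  -- iteration 1/5 --
  FD 13: (0,0) -> (13,0) [heading=0, draw]
  FD 18: (13,0) -> (31,0) [heading=0, draw]
  -- iteration 2/5 --
  FD 13: (31,0) -> (44,0) [heading=0, draw]
  FD 18: (44,0) -> (62,0) [heading=0, draw]
  -- iteration 3/5 --
  FD 13: (62,0) -> (75,0) [heading=0, draw]
  FD 18: (75,0) -> (93,0) [heading=0, draw]
  -- iteration 4/5 --
  FD 13: (93,0) -> (106,0) [heading=0, draw]
  FD 18: (106,0) -> (124,0) [heading=0, draw]
  -- iteration 5/5 --
  FD 13: (124,0) -> (137,0) [heading=0, draw]
  FD 18: (137,0) -> (155,0) [heading=0, draw]
]
Final: pos=(155,0), heading=0, 10 segment(s) drawn
Waypoints (11 total):
(0, 0)
(13, 0)
(31, 0)
(44, 0)
(62, 0)
(75, 0)
(93, 0)
(106, 0)
(124, 0)
(137, 0)
(155, 0)

Answer: (0, 0)
(13, 0)
(31, 0)
(44, 0)
(62, 0)
(75, 0)
(93, 0)
(106, 0)
(124, 0)
(137, 0)
(155, 0)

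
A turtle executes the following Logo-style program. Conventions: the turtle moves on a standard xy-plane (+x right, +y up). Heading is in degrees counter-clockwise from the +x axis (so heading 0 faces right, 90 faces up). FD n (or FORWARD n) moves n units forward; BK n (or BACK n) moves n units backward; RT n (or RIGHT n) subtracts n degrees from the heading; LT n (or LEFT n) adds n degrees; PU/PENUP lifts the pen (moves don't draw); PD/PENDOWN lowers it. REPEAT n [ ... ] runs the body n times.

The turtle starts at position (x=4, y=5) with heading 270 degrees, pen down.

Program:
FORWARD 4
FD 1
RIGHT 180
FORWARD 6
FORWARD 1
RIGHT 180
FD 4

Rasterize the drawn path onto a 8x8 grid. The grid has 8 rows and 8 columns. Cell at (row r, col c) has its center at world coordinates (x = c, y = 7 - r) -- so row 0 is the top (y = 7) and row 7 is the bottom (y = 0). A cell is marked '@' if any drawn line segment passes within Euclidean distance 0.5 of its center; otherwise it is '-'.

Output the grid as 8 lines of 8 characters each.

Segment 0: (4,5) -> (4,1)
Segment 1: (4,1) -> (4,0)
Segment 2: (4,0) -> (4,6)
Segment 3: (4,6) -> (4,7)
Segment 4: (4,7) -> (4,3)

Answer: ----@---
----@---
----@---
----@---
----@---
----@---
----@---
----@---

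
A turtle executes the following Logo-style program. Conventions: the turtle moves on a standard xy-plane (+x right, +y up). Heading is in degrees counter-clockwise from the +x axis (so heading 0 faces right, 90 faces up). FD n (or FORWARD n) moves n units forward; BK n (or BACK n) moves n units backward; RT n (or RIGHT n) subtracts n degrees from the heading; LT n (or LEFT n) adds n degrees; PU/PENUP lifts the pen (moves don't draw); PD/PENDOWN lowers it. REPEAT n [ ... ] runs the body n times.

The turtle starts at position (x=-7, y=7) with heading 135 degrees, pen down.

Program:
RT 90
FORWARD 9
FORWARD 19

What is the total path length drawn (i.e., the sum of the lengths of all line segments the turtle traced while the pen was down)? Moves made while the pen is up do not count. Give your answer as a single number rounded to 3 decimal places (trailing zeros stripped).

Answer: 28

Derivation:
Executing turtle program step by step:
Start: pos=(-7,7), heading=135, pen down
RT 90: heading 135 -> 45
FD 9: (-7,7) -> (-0.636,13.364) [heading=45, draw]
FD 19: (-0.636,13.364) -> (12.799,26.799) [heading=45, draw]
Final: pos=(12.799,26.799), heading=45, 2 segment(s) drawn

Segment lengths:
  seg 1: (-7,7) -> (-0.636,13.364), length = 9
  seg 2: (-0.636,13.364) -> (12.799,26.799), length = 19
Total = 28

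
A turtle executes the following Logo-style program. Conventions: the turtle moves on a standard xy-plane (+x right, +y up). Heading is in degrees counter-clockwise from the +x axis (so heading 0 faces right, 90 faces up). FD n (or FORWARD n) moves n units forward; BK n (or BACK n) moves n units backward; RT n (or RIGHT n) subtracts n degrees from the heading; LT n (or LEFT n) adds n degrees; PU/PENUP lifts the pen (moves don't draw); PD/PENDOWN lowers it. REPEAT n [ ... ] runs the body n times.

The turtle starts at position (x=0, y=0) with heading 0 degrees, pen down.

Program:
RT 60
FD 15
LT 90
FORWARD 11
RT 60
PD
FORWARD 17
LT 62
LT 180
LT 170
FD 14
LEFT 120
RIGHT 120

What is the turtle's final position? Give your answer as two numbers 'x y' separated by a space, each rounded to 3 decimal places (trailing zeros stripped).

Executing turtle program step by step:
Start: pos=(0,0), heading=0, pen down
RT 60: heading 0 -> 300
FD 15: (0,0) -> (7.5,-12.99) [heading=300, draw]
LT 90: heading 300 -> 30
FD 11: (7.5,-12.99) -> (17.026,-7.49) [heading=30, draw]
RT 60: heading 30 -> 330
PD: pen down
FD 17: (17.026,-7.49) -> (31.749,-15.99) [heading=330, draw]
LT 62: heading 330 -> 32
LT 180: heading 32 -> 212
LT 170: heading 212 -> 22
FD 14: (31.749,-15.99) -> (44.729,-10.746) [heading=22, draw]
LT 120: heading 22 -> 142
RT 120: heading 142 -> 22
Final: pos=(44.729,-10.746), heading=22, 4 segment(s) drawn

Answer: 44.729 -10.746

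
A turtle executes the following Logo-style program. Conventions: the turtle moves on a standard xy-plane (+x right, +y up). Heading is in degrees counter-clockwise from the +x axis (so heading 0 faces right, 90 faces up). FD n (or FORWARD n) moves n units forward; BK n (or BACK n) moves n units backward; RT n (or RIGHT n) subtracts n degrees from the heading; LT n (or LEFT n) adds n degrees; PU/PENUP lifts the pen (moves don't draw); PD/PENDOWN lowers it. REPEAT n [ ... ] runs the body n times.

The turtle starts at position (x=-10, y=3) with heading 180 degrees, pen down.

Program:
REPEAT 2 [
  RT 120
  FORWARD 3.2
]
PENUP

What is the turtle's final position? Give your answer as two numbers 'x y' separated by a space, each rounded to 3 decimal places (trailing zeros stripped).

Answer: -6.8 3

Derivation:
Executing turtle program step by step:
Start: pos=(-10,3), heading=180, pen down
REPEAT 2 [
  -- iteration 1/2 --
  RT 120: heading 180 -> 60
  FD 3.2: (-10,3) -> (-8.4,5.771) [heading=60, draw]
  -- iteration 2/2 --
  RT 120: heading 60 -> 300
  FD 3.2: (-8.4,5.771) -> (-6.8,3) [heading=300, draw]
]
PU: pen up
Final: pos=(-6.8,3), heading=300, 2 segment(s) drawn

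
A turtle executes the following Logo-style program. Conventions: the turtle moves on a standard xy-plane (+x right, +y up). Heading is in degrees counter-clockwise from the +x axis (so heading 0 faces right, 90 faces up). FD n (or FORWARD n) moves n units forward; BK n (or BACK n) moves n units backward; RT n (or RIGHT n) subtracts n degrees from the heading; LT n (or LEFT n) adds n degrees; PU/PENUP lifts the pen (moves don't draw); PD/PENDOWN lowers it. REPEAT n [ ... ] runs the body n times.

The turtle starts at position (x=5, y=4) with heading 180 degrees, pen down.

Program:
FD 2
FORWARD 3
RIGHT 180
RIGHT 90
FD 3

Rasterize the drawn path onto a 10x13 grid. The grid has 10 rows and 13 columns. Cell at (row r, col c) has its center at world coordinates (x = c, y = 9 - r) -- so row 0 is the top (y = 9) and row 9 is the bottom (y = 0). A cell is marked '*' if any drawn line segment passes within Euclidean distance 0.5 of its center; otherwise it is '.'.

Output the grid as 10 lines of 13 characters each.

Segment 0: (5,4) -> (3,4)
Segment 1: (3,4) -> (0,4)
Segment 2: (0,4) -> (0,1)

Answer: .............
.............
.............
.............
.............
******.......
*............
*............
*............
.............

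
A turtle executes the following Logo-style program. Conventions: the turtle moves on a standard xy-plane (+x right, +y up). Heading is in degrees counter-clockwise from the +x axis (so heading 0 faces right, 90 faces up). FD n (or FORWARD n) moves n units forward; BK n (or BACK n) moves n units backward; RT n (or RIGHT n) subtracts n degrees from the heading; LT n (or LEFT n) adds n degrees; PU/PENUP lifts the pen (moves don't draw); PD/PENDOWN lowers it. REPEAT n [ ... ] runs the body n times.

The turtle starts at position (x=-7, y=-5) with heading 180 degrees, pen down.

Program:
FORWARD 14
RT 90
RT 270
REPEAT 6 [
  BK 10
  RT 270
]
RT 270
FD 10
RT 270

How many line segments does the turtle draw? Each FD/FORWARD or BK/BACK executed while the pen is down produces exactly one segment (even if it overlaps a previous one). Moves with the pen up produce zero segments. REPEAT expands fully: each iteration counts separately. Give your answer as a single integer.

Executing turtle program step by step:
Start: pos=(-7,-5), heading=180, pen down
FD 14: (-7,-5) -> (-21,-5) [heading=180, draw]
RT 90: heading 180 -> 90
RT 270: heading 90 -> 180
REPEAT 6 [
  -- iteration 1/6 --
  BK 10: (-21,-5) -> (-11,-5) [heading=180, draw]
  RT 270: heading 180 -> 270
  -- iteration 2/6 --
  BK 10: (-11,-5) -> (-11,5) [heading=270, draw]
  RT 270: heading 270 -> 0
  -- iteration 3/6 --
  BK 10: (-11,5) -> (-21,5) [heading=0, draw]
  RT 270: heading 0 -> 90
  -- iteration 4/6 --
  BK 10: (-21,5) -> (-21,-5) [heading=90, draw]
  RT 270: heading 90 -> 180
  -- iteration 5/6 --
  BK 10: (-21,-5) -> (-11,-5) [heading=180, draw]
  RT 270: heading 180 -> 270
  -- iteration 6/6 --
  BK 10: (-11,-5) -> (-11,5) [heading=270, draw]
  RT 270: heading 270 -> 0
]
RT 270: heading 0 -> 90
FD 10: (-11,5) -> (-11,15) [heading=90, draw]
RT 270: heading 90 -> 180
Final: pos=(-11,15), heading=180, 8 segment(s) drawn
Segments drawn: 8

Answer: 8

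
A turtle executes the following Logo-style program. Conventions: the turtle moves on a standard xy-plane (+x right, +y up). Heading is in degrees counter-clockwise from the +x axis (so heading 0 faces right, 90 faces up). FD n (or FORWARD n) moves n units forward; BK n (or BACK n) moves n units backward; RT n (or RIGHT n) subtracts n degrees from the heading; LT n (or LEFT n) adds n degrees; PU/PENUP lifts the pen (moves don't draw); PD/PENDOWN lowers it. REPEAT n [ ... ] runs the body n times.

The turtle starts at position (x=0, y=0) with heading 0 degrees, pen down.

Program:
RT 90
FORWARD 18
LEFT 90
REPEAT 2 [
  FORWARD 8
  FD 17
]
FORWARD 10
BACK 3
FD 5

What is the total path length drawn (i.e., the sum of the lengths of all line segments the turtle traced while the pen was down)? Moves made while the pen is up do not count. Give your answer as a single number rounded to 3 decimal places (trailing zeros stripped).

Answer: 86

Derivation:
Executing turtle program step by step:
Start: pos=(0,0), heading=0, pen down
RT 90: heading 0 -> 270
FD 18: (0,0) -> (0,-18) [heading=270, draw]
LT 90: heading 270 -> 0
REPEAT 2 [
  -- iteration 1/2 --
  FD 8: (0,-18) -> (8,-18) [heading=0, draw]
  FD 17: (8,-18) -> (25,-18) [heading=0, draw]
  -- iteration 2/2 --
  FD 8: (25,-18) -> (33,-18) [heading=0, draw]
  FD 17: (33,-18) -> (50,-18) [heading=0, draw]
]
FD 10: (50,-18) -> (60,-18) [heading=0, draw]
BK 3: (60,-18) -> (57,-18) [heading=0, draw]
FD 5: (57,-18) -> (62,-18) [heading=0, draw]
Final: pos=(62,-18), heading=0, 8 segment(s) drawn

Segment lengths:
  seg 1: (0,0) -> (0,-18), length = 18
  seg 2: (0,-18) -> (8,-18), length = 8
  seg 3: (8,-18) -> (25,-18), length = 17
  seg 4: (25,-18) -> (33,-18), length = 8
  seg 5: (33,-18) -> (50,-18), length = 17
  seg 6: (50,-18) -> (60,-18), length = 10
  seg 7: (60,-18) -> (57,-18), length = 3
  seg 8: (57,-18) -> (62,-18), length = 5
Total = 86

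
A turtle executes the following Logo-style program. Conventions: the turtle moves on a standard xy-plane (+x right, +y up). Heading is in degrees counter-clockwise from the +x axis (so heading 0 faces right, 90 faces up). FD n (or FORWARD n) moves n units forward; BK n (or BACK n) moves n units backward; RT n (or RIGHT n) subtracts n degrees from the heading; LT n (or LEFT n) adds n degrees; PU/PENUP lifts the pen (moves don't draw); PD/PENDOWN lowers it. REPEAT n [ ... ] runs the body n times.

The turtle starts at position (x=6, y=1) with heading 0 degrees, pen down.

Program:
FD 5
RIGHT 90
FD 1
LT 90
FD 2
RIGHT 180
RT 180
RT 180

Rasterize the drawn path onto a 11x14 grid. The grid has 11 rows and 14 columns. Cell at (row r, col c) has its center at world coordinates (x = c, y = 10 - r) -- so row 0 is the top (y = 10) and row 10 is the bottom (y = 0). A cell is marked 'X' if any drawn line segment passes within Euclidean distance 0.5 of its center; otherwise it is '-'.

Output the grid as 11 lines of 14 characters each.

Segment 0: (6,1) -> (11,1)
Segment 1: (11,1) -> (11,0)
Segment 2: (11,0) -> (13,0)

Answer: --------------
--------------
--------------
--------------
--------------
--------------
--------------
--------------
--------------
------XXXXXX--
-----------XXX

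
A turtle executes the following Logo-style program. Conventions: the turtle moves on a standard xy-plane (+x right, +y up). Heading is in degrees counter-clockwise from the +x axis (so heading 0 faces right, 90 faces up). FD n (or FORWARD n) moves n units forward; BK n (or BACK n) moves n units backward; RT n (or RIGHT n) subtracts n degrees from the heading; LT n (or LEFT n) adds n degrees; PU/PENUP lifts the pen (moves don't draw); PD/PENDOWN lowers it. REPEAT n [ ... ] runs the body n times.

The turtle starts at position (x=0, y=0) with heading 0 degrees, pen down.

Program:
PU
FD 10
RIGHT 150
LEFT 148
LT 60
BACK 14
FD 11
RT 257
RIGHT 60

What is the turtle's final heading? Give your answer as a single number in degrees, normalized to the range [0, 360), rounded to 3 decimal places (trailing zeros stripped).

Executing turtle program step by step:
Start: pos=(0,0), heading=0, pen down
PU: pen up
FD 10: (0,0) -> (10,0) [heading=0, move]
RT 150: heading 0 -> 210
LT 148: heading 210 -> 358
LT 60: heading 358 -> 58
BK 14: (10,0) -> (2.581,-11.873) [heading=58, move]
FD 11: (2.581,-11.873) -> (8.41,-2.544) [heading=58, move]
RT 257: heading 58 -> 161
RT 60: heading 161 -> 101
Final: pos=(8.41,-2.544), heading=101, 0 segment(s) drawn

Answer: 101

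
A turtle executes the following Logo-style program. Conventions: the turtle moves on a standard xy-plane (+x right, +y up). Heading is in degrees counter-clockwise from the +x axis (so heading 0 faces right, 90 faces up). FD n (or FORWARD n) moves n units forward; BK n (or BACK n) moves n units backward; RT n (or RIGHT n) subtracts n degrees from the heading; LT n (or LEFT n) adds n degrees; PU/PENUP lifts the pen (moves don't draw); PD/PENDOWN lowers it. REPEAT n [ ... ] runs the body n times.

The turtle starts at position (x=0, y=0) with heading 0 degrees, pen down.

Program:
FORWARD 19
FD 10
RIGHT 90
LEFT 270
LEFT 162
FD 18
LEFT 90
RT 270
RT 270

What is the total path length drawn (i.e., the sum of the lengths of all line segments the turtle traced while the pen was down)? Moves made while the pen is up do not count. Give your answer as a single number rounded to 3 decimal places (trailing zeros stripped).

Executing turtle program step by step:
Start: pos=(0,0), heading=0, pen down
FD 19: (0,0) -> (19,0) [heading=0, draw]
FD 10: (19,0) -> (29,0) [heading=0, draw]
RT 90: heading 0 -> 270
LT 270: heading 270 -> 180
LT 162: heading 180 -> 342
FD 18: (29,0) -> (46.119,-5.562) [heading=342, draw]
LT 90: heading 342 -> 72
RT 270: heading 72 -> 162
RT 270: heading 162 -> 252
Final: pos=(46.119,-5.562), heading=252, 3 segment(s) drawn

Segment lengths:
  seg 1: (0,0) -> (19,0), length = 19
  seg 2: (19,0) -> (29,0), length = 10
  seg 3: (29,0) -> (46.119,-5.562), length = 18
Total = 47

Answer: 47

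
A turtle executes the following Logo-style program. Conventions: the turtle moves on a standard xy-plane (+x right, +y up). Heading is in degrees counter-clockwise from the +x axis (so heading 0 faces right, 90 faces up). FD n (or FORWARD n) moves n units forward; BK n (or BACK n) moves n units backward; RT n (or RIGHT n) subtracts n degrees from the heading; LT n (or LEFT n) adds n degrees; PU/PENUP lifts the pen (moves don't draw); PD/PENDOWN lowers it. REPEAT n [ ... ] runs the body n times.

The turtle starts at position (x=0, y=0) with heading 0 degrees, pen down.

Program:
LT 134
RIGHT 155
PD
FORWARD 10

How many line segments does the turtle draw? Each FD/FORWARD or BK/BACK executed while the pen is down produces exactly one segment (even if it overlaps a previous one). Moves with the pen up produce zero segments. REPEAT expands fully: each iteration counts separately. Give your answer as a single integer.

Executing turtle program step by step:
Start: pos=(0,0), heading=0, pen down
LT 134: heading 0 -> 134
RT 155: heading 134 -> 339
PD: pen down
FD 10: (0,0) -> (9.336,-3.584) [heading=339, draw]
Final: pos=(9.336,-3.584), heading=339, 1 segment(s) drawn
Segments drawn: 1

Answer: 1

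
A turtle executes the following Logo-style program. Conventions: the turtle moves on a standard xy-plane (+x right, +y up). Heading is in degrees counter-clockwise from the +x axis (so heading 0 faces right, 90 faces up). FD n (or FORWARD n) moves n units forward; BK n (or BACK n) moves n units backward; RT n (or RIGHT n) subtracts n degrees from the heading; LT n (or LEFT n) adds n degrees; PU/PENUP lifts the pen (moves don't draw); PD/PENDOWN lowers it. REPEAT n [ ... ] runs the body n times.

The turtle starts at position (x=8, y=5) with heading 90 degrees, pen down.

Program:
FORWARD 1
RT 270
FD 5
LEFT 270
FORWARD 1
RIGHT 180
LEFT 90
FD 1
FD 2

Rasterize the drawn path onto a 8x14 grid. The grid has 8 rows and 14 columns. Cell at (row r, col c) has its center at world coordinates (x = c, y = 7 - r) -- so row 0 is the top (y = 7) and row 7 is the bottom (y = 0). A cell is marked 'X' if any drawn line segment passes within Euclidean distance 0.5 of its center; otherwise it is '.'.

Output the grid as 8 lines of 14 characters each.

Answer: ...XXXX.......
...XXXXXX.....
........X.....
..............
..............
..............
..............
..............

Derivation:
Segment 0: (8,5) -> (8,6)
Segment 1: (8,6) -> (3,6)
Segment 2: (3,6) -> (3,7)
Segment 3: (3,7) -> (4,7)
Segment 4: (4,7) -> (6,7)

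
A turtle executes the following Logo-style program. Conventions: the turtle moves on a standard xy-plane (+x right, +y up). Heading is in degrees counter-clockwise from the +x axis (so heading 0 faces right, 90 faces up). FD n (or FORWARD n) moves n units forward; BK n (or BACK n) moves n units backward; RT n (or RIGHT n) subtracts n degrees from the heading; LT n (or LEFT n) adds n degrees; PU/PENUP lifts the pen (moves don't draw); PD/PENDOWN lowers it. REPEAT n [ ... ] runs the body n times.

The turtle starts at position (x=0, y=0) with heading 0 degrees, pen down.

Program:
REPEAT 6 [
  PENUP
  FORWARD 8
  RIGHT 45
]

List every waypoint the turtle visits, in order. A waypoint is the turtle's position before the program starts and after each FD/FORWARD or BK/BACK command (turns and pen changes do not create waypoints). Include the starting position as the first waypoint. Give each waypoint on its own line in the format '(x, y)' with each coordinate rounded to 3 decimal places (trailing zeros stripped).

Answer: (0, 0)
(8, 0)
(13.657, -5.657)
(13.657, -13.657)
(8, -19.314)
(0, -19.314)
(-5.657, -13.657)

Derivation:
Executing turtle program step by step:
Start: pos=(0,0), heading=0, pen down
REPEAT 6 [
  -- iteration 1/6 --
  PU: pen up
  FD 8: (0,0) -> (8,0) [heading=0, move]
  RT 45: heading 0 -> 315
  -- iteration 2/6 --
  PU: pen up
  FD 8: (8,0) -> (13.657,-5.657) [heading=315, move]
  RT 45: heading 315 -> 270
  -- iteration 3/6 --
  PU: pen up
  FD 8: (13.657,-5.657) -> (13.657,-13.657) [heading=270, move]
  RT 45: heading 270 -> 225
  -- iteration 4/6 --
  PU: pen up
  FD 8: (13.657,-13.657) -> (8,-19.314) [heading=225, move]
  RT 45: heading 225 -> 180
  -- iteration 5/6 --
  PU: pen up
  FD 8: (8,-19.314) -> (0,-19.314) [heading=180, move]
  RT 45: heading 180 -> 135
  -- iteration 6/6 --
  PU: pen up
  FD 8: (0,-19.314) -> (-5.657,-13.657) [heading=135, move]
  RT 45: heading 135 -> 90
]
Final: pos=(-5.657,-13.657), heading=90, 0 segment(s) drawn
Waypoints (7 total):
(0, 0)
(8, 0)
(13.657, -5.657)
(13.657, -13.657)
(8, -19.314)
(0, -19.314)
(-5.657, -13.657)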